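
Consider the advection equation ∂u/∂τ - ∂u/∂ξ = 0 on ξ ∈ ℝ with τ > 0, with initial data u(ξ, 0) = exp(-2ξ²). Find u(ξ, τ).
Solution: By characteristics (dξ/dτ = -1), u(ξ,τ) = f(ξ + τ) with f = u(·, 0).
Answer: u(ξ, τ) = exp(-2(ξ + τ)²)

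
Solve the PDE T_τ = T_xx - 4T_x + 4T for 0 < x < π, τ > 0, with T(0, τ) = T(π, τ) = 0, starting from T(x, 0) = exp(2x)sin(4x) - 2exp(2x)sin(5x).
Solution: Substitute T = exp(2x)u.
Then T_x = exp(2x)(u_x + 2u), T_xx = exp(2x)(u_xx + 4u_x + 4u), T_τ = exp(2x)u_τ; substituting and dividing by exp(2x), the lower-order terms cancel: u_τ = u_xx (standard heat equation).
Data for u: u(x,0) = exp(-2x)T(x,0) = sin(4x) - 2sin(5x). The boundary conditions carry over: u(0,τ) = u(π,τ) = 0.
Separating variables: u = Σ c_n exp(-n²τ) sin(nx). From u(x,0) = sin(4x) - 2sin(5x): c_4=1, c_5=-2.
So u(x,τ) = exp(-16τ)sin(4x) - 2exp(-25τ)sin(5x), and T(x,τ) = exp(2x)u(x,τ).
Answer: T(x, τ) = exp(2x)exp(-16τ)sin(4x) - 2exp(2x)exp(-25τ)sin(5x)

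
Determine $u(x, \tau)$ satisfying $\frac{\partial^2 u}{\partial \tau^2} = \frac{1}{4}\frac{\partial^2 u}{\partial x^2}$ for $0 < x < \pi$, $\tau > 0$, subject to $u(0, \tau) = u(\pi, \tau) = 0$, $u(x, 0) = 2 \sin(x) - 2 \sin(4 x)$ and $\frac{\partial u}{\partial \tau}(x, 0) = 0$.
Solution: Using separation of variables $u = X(x)T(\tau)$:
Eigenfunctions: $\sin(nx)$, $n = 1, 2, 3, \ldots$
General solution: $u(x, \tau) = \sum [A_n \cos(n \tau/2) + B_n \sin(n \tau/2)] \sin(nx)$
From $u(x,0) = 2 \sin(x) - 2 \sin(4 x)$: $A_1=2, A_4=-2$. From $u_{\tau}(x,0) = 0$: all $B_n = 0$.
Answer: $u(x, \tau) = 2 \sin(x) \cos(\tau/2) - 2 \sin(4 x) \cos(2 \tau)$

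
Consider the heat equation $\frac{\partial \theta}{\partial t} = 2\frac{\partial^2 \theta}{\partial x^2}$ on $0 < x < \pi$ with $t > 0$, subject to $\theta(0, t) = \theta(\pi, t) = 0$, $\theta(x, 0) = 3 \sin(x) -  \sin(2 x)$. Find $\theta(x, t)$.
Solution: Using separation of variables $\theta = X(x)G(t)$:
Eigenfunctions: $\sin(nx)$, $n = 1, 2, 3, \ldots$
General solution: $\theta(x, t) = \sum c_n \sin(nx) e^{-2n^2 t}$
Matching $\theta(x,0) = 3 \sin(x) - \sin(2 x)$ term by term: $c_1=3, c_2=-1$.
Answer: $\theta(x, t) = 3 e^{-2 t} \sin(x) -  e^{-8 t} \sin(2 x)$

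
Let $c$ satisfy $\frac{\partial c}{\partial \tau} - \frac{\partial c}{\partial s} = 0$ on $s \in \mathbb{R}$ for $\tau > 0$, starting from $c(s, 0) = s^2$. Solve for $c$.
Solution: By characteristics ($ds/d\tau = -1$), $c(s,\tau) = f(s + \tau)$ with $f = c( \cdot , 0)$.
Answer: $c(s, \tau) = \tau^2 + 2 \tau s + s^2$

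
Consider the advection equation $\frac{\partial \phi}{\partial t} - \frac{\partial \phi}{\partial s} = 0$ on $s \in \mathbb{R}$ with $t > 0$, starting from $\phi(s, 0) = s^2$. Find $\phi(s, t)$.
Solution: By method of characteristics (waves move left with speed 1):
Along characteristics $s + t =$ const, $\phi$ is constant, so $\phi(s,t) = f(s + t)$ with $f = \phi( \cdot , 0)$.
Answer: $\phi(s, t) = s^2 + 2 s t + t^2$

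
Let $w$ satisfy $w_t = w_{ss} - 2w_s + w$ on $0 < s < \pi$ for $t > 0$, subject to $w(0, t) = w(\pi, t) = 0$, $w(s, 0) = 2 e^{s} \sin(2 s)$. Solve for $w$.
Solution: Substitute $w = e^{s}u$.
Then $w_s = e^{s}(u_s + u)$, $w_{ss} = e^{s}(u_{ss} + 2u_s + u)$, $w_t = e^{s}u_t$; substituting and dividing by $e^{s}$, the lower-order terms cancel: $u_t = u_{ss}$ (standard heat equation).
Data for $u$: $u(s,0) = e^{-s}w(s,0) = 2 \sin(2 s)$. The boundary conditions carry over: $u(0,t) = u(\pi,t) = 0$.
Separating variables: $u = \sum c_n e^{-n^2t} \sin(ns)$. From $u(s,0) = 2 \sin(2 s)$: $c_2=2$.
So $u(s,t) = 2 e^{-4 t} \sin(2 s)$, and $w(s,t) = e^{s}u(s,t)$.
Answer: $w(s, t) = 2 e^{s} e^{-4 t} \sin(2 s)$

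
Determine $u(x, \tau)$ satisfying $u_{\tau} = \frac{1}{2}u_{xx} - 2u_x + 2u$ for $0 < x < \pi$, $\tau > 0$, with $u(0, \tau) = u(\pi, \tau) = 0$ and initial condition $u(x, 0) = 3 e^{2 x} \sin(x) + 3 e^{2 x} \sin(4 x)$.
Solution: Substitute $u = e^{2x}w$.
Then $u_x = e^{2x}(w_x + 2w)$, $u_{xx} = e^{2x}(w_{xx} + 4w_x + 4w)$, $u_{\tau} = e^{2x}w_{\tau}$; substituting and dividing by $e^{2x}$, the lower-order terms cancel: $w_{\tau} = \frac{1}{2}w_{xx}$ (standard heat equation).
Data for $w$: $w(x,0) = e^{-2x}u(x,0) = 3 \sin(x) + 3 \sin(4 x)$. The boundary conditions carry over: $w(0,\tau) = w(\pi,\tau) = 0$.
Separating variables: $w = \sum c_n e^{-n^2\tau/2} \sin(nx)$. From $w(x,0) = 3 \sin(x) + 3 \sin(4 x)$: $c_1=3, c_4=3$.
So $w(x,\tau) = 3 e^{-8 \tau} \sin(4 x) + 3 e^{-\tau/2} \sin(x)$, and $u(x,\tau) = e^{2x}w(x,\tau)$.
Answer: $u(x, \tau) = 3 e^{-8 \tau} e^{2 x} \sin(4 x) + 3 e^{-\tau/2} e^{2 x} \sin(x)$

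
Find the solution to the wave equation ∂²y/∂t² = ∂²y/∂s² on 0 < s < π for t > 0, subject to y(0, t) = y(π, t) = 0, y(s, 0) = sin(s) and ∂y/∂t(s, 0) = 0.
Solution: Using separation of variables y = X(s)T(t):
Eigenfunctions: sin(ns), n = 1, 2, 3, ...
General solution: y(s, t) = Σ [A_n cos(n t) + B_n sin(n t)] sin(ns)
From y(s,0) = sin(s): A_1=1. From y_t(s,0) = 0: all B_n = 0.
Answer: y(s, t) = sin(s)cos(t)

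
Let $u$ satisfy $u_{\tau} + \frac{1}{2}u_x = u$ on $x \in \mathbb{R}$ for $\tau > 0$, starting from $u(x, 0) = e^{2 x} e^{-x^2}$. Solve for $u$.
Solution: Substitute $u = e^{2x}w$, i.e. $w = e^{-2x}u$.
By the product rule, $u_x = e^{2x}(w_x + 2w)$, $u_{\tau} = e^{2x}w_{\tau}$.
Substituting into the PDE and dividing by $e^{2x}$: $w_{\tau} + \frac{1}{2}(w_x + 2w) = w$.
The lower-order terms cancel, leaving the standard advection equation $w_{\tau} + \frac{1}{2}w_x = 0$.
Initial data for $w$: $w(x,0) = e^{-2x}u(x,0) = e^{-x^2}$.
Solve for $w$:
  By method of characteristics (waves move right with speed 1/2):
  Along characteristics $x - \frac{1}{2}\tau =$ const, $w$ is constant, so $w(x,\tau) = f(x - \frac{1}{2}\tau)$ with $f = w( \cdot , 0)$.
Hence $w(x,\tau) = e^{-(x - \tau/2)^2}$.
Transform back: $u(x,\tau) = e^{2x}w(x,\tau)$.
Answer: $u(x, \tau) = e^{2 x} e^{-(-\tau/2 + x)^2}$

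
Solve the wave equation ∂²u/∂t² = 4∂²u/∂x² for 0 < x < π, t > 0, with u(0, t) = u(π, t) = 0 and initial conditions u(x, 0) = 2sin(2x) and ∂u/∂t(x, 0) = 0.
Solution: Using separation of variables u = X(x)T(t):
Eigenfunctions: sin(nx), n = 1, 2, 3, ...
General solution: u(x, t) = Σ [A_n cos(2n t) + B_n sin(2n t)] sin(nx)
From u(x,0) = 2sin(2x): A_2=2. From u_t(x,0) = 0: all B_n = 0.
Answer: u(x, t) = 2sin(2x)cos(4t)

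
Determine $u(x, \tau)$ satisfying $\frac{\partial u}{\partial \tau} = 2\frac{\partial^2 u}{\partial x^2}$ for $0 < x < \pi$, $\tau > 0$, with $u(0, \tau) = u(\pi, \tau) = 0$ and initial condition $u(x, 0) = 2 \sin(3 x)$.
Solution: Separating variables: $u = \sum c_n e^{-2n^2\tau} \sin(nx)$. From $u(x,0) = 2 \sin(3 x)$: $c_3=2$.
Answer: $u(x, \tau) = 2 e^{-18 \tau} \sin(3 x)$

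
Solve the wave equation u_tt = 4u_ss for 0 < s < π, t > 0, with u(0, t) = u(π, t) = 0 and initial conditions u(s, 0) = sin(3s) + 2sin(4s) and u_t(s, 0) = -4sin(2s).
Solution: Using separation of variables u = X(s)T(t):
Eigenfunctions: sin(ns), n = 1, 2, 3, ...
General solution: u(s, t) = Σ [A_n cos(2n t) + B_n sin(2n t)] sin(ns)
From u(s,0) = sin(3s) + 2sin(4s): A_3=1, A_4=2. From u_t(s,0) = -4sin(2s), using u_t(s,0) = Σ ω_n B_n sin(ns) with ω_n = 2n: B_2 = (-4)/4 = -1.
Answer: u(s, t) = -sin(2s)sin(4t) + sin(3s)cos(6t) + 2sin(4s)cos(8t)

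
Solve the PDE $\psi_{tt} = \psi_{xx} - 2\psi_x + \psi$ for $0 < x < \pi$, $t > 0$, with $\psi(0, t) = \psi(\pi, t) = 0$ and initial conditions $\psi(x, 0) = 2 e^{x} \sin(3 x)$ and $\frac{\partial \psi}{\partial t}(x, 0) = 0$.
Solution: Substitute $\psi = e^{x}u$, i.e. $u = e^{-x}\psi$.
By the product rule, $\psi_x = e^{x}(u_x + u)$, $\psi_{xx} = e^{x}(u_{xx} + 2u_x + u)$, $\psi_{tt} = e^{x}u_{tt}$.
Substituting into the PDE and dividing by $e^{x}$: $u_{tt} = (u_{xx} + 2u_x + u) - 2(u_x + u) + u$.
The lower-order terms cancel, leaving the standard wave equation $u_{tt} = u_{xx}$.
Initial data for $u$: $u(x,0) = e^{-x}\psi(x,0) = 2 \sin(3 x)$; $u_t(x,0) = e^{-x}\psi_t(x,0) = 0$. The boundary conditions carry over: $u(0,t) = u(\pi,t) = 0$.
Solve for $u$:
  Using separation of variables $u = X(x)T(t)$:
  Eigenfunctions: $\sin(nx)$, $n = 1, 2, 3, \ldots$
  General solution: $u(x, t) = \sum [A_n \cos(n t) + B_n \sin(n t)] \sin(nx)$
  From $u(x,0) = 2 \sin(3 x)$: $A_3=2$. From $u_t(x,0) = 0$: all $B_n = 0$.
Hence $u(x,t) = 2 \sin(3 x) \cos(3 t)$.
Transform back: $\psi(x,t) = e^{x}u(x,t)$.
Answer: $\psi(x, t) = 2 e^{x} \sin(3 x) \cos(3 t)$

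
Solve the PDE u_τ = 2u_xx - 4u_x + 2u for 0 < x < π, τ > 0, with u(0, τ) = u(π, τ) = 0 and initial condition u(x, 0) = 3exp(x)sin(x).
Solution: Substitute u = exp(x)w.
Then u_x = exp(x)(w_x + w), u_xx = exp(x)(w_xx + 2w_x + w), u_τ = exp(x)w_τ; substituting and dividing by exp(x), the lower-order terms cancel: w_τ = 2w_xx (standard heat equation).
Data for w: w(x,0) = exp(-x)u(x,0) = 3sin(x). The boundary conditions carry over: w(0,τ) = w(π,τ) = 0.
Separating variables: w = Σ c_n exp(-2n²τ) sin(nx). From w(x,0) = 3sin(x): c_1=3.
So w(x,τ) = 3exp(-2τ)sin(x), and u(x,τ) = exp(x)w(x,τ).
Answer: u(x, τ) = 3exp(x)exp(-2τ)sin(x)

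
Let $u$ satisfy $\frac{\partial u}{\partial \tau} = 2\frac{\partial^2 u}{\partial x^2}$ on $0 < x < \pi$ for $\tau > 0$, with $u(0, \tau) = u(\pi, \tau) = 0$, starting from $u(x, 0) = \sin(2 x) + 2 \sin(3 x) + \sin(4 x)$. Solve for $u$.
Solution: Separating variables: $u = \sum c_n e^{-2n^2\tau} \sin(nx)$. From $u(x,0) = \sin(2 x) + 2 \sin(3 x) + \sin(4 x)$: $c_2=1, c_3=2, c_4=1$.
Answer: $u(x, \tau) = e^{-8 \tau} \sin(2 x) + 2 e^{-18 \tau} \sin(3 x) + e^{-32 \tau} \sin(4 x)$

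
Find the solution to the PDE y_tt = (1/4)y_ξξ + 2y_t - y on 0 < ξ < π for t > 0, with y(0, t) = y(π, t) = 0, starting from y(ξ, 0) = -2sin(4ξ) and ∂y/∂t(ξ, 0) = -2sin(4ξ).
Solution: Substitute y = exp(t)u, i.e. u = exp(-t)y.
By the product rule, y_t = exp(t)(u_t + u), y_tt = exp(t)(u_tt + 2u_t + u), y_ξξ = exp(t)u_ξξ.
Substituting into the PDE and dividing by exp(t): u_tt + 2u_t + u = (1/4)u_ξξ + 2(u_t + u) - u.
The lower-order terms cancel, leaving the standard wave equation u_tt = (1/4)u_ξξ.
Initial data for u: u(ξ,0) = y(ξ,0) = -2sin(4ξ); u_t(ξ,0) = y_t(ξ,0) - y(ξ,0) = 0. The boundary conditions carry over: u(0,t) = u(π,t) = 0.
Solve for u:
  Using separation of variables u = X(ξ)T(t):
  Eigenfunctions: sin(nξ), n = 1, 2, 3, ...
  General solution: u(ξ, t) = Σ [A_n cos(n t/2) + B_n sin(n t/2)] sin(nξ)
  From u(ξ,0) = -2sin(4ξ): A_4=-2. From u_t(ξ,0) = 0: all B_n = 0.
Hence u(ξ,t) = -2sin(4ξ)cos(2t).
Transform back: y(ξ,t) = exp(t)u(ξ,t).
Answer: y(ξ, t) = -2exp(t)sin(4ξ)cos(2t)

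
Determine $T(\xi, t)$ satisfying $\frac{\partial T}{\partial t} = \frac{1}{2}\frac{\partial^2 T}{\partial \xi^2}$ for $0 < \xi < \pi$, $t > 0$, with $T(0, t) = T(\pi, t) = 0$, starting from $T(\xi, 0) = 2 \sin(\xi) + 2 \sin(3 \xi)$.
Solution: Using separation of variables $T = X(\xi)G(t)$:
Eigenfunctions: $\sin(n\xi)$, $n = 1, 2, 3, \ldots$
General solution: $T(\xi, t) = \sum c_n \sin(n\xi) e^{-n^2 t/2}$
Matching $T(\xi,0) = 2 \sin(\xi) + 2 \sin(3 \xi)$ term by term: $c_1=2, c_3=2$.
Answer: $T(\xi, t) = 2 e^{-t/2} \sin(\xi) + 2 e^{-9 t/2} \sin(3 \xi)$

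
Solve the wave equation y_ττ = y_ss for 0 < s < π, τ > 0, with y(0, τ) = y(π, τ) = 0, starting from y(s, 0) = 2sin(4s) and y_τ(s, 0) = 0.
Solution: Separating variables: y = Σ [A_n cos(ω_n τ) + B_n sin(ω_n τ)] sin(ns), ω_n = n. From ICs: A_4=2.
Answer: y(s, τ) = 2sin(4s)cos(4τ)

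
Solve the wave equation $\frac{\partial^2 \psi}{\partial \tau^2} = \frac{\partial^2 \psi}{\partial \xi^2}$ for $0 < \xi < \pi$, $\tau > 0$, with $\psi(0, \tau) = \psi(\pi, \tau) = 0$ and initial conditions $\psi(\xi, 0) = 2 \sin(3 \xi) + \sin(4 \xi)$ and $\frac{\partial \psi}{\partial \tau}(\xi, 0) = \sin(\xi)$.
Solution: Using separation of variables $\psi = X(\xi)T(\tau)$:
Eigenfunctions: $\sin(n\xi)$, $n = 1, 2, 3, \ldots$
General solution: $\psi(\xi, \tau) = \sum [A_n \cos(n \tau) + B_n \sin(n \tau)] \sin(n\xi)$
From $\psi(\xi,0) = 2 \sin(3 \xi) + \sin(4 \xi)$: $A_3=2, A_4=1$. From $\psi_{\tau}(\xi,0) = \sin(\xi)$, using $\psi_{\tau}(\xi,0) = \sum \omega_n B_n \sin(n\xi)$ with $\omega_n = n$: $B_1 = 1/1 = 1$.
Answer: $\psi(\xi, \tau) = \sin(\tau) \sin(\xi) + 2 \sin(3 \xi) \cos(3 \tau) + \sin(4 \xi) \cos(4 \tau)$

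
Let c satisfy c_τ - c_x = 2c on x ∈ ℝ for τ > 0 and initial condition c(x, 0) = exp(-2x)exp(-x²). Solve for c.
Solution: Substitute c = exp(-2x)u, i.e. u = exp(2x)c.
By the product rule, c_x = exp(-2x)(u_x - 2u), c_τ = exp(-2x)u_τ.
Substituting into the PDE and dividing by exp(-2x): u_τ - (u_x - 2u) = 2u.
The lower-order terms cancel, leaving the standard advection equation u_τ - u_x = 0.
Initial data for u: u(x,0) = exp(2x)c(x,0) = exp(-x²).
Solve for u:
  By method of characteristics (waves move left with speed 1):
  Along characteristics x + τ = const, u is constant, so u(x,τ) = f(x + τ) with f = u(·, 0).
Hence u(x,τ) = exp(-(x + τ)²).
Transform back: c(x,τ) = exp(-2x)u(x,τ).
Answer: c(x, τ) = exp(-2x)exp(-(x + τ)²)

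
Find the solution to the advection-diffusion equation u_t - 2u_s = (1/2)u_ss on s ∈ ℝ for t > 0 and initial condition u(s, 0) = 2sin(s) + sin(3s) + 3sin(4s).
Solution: Change to a moving frame: let η = s + 2t, σ = t and write u(s,t) = w(η,σ).
By the chain rule u_t = w_σ + 2w_η, u_s = w_η, u_ss = w_ηη.
Then u_t - 2u_s = w_σ: the advection term cancels and the PDE becomes the heat equation w_σ = (1/2)w_ηη on η ∈ ℝ.
Initial data: w(η,0) = u(η,0) = 2sin(η) + sin(3η) + 3sin(4η).
On η ∈ ℝ each mode satisfies (sin(nη))″ = -n² sin(nη), so exp(-n²σ/2) sin(nη) solves the heat equation; by superposition w(η,σ) = Σ c_n exp(-n²σ/2) sin(nη).
Reading off the coefficients: c_1=2, c_3=1, c_4=3, so w(η,σ) = 3exp(-8σ)sin(4η) + 2exp(-σ/2)sin(η) + exp(-9σ/2)sin(3η).
Substituting back η = s + 2t, σ = t: u(s,t) = w(s + 2t, t).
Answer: u(s, t) = 3exp(-8t)sin(4s + 8t) + 2exp(-t/2)sin(s + 2t) + exp(-9t/2)sin(3s + 6t)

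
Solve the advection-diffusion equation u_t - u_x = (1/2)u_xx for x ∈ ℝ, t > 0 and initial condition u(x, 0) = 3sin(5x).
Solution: Moving frame: η = x + t, σ = t, u = w(η,σ), so u_t = w_σ + w_η and u_xx = w_ηη.
Hence u_t - u_x = w_σ and the PDE becomes the heat equation w_σ = (1/2)w_ηη on η ∈ ℝ.
Initial data: w(η,0) = u(η,0) = 3sin(5η). Each mode sin(nη) decays as exp(-n²σ/2) on ℝ, so w(η,σ) = Σ c_n exp(-n²σ/2) sin(nη) with c_5=3: w(η,σ) = 3exp(-25σ/2)sin(5η).
Substituting back: u(x,t) = w(x + t, t).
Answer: u(x, t) = 3exp(-25t/2)sin(5t + 5x)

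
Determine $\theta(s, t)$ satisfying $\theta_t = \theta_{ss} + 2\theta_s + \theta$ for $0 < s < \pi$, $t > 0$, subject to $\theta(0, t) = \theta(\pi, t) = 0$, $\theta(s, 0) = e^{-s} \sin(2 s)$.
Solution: Substitute $\theta = e^{-s}u$.
Then $\theta_s = e^{-s}(u_s - u)$, $\theta_{ss} = e^{-s}(u_{ss} - 2u_s + u)$, $\theta_t = e^{-s}u_t$; substituting and dividing by $e^{-s}$, the lower-order terms cancel: $u_t = u_{ss}$ (standard heat equation).
Data for $u$: $u(s,0) = e^{s}\theta(s,0) = \sin(2 s)$. The boundary conditions carry over: $u(0,t) = u(\pi,t) = 0$.
Separating variables: $u = \sum c_n e^{-n^2t} \sin(ns)$. From $u(s,0) = \sin(2 s)$: $c_2=1$.
So $u(s,t) = e^{-4 t} \sin(2 s)$, and $\theta(s,t) = e^{-s}u(s,t)$.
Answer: $\theta(s, t) = e^{-s} e^{-4 t} \sin(2 s)$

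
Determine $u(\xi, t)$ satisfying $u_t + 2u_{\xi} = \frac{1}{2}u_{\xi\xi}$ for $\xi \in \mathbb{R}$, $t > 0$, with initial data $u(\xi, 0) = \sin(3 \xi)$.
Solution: Change to a moving frame: let $\eta = \xi - 2t$, $\sigma = t$ and write $u(\xi,t) = w(\eta,\sigma)$.
By the chain rule $u_t = w_{\sigma} - 2w_{\eta}$, $u_{\xi} = w_{\eta}$, $u_{\xi\xi} = w_{\eta\eta}$.
Then $u_t + 2u_{\xi} = w_{\sigma}$: the advection term cancels and the PDE becomes the heat equation $w_{\sigma} = \frac{1}{2}w_{\eta\eta}$ on $\eta \in \mathbb{R}$.
Initial data: $w(\eta,0) = u(\eta,0) = \sin(3 \eta)$.
On $\eta \in \mathbb{R}$ each mode satisfies $(\sin(n\eta))'' = -n^2 \sin(n\eta)$, so $e^{-n^2\sigma/2} \sin(n\eta)$ solves the heat equation; by superposition $w(\eta,\sigma) = \sum c_n e^{-n^2\sigma/2} \sin(n\eta)$.
Reading off the coefficients: $c_3=1$, so $w(\eta,\sigma) = e^{-9 \sigma/2} \sin(3 \eta)$.
Substituting back $\eta = \xi - 2t$, $\sigma = t$: $u(\xi,t) = w(\xi - 2t, t)$.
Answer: $u(\xi, t) = e^{-9 t/2} \sin(3 \xi - 6 t)$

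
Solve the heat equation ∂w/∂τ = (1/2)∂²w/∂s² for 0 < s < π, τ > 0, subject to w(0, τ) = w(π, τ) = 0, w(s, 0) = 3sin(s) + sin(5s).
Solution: Separating variables: w = Σ c_n exp(-n²τ/2) sin(ns). From w(s,0) = 3sin(s) + sin(5s): c_1=3, c_5=1.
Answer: w(s, τ) = 3exp(-τ/2)sin(s) + exp(-25τ/2)sin(5s)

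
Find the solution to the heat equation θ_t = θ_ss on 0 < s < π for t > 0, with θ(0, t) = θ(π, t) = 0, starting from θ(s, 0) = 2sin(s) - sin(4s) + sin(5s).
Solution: Separating variables: θ = Σ c_n exp(-n²t) sin(ns). From θ(s,0) = 2sin(s) - sin(4s) + sin(5s): c_1=2, c_4=-1, c_5=1.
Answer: θ(s, t) = 2exp(-t)sin(s) - exp(-16t)sin(4s) + exp(-25t)sin(5s)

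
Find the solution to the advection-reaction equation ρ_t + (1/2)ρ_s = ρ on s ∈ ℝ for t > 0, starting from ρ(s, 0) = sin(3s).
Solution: Substitute ρ = exp(t)u, i.e. u = exp(-t)ρ.
By the product rule, ρ_t = exp(t)(u_t + u), ρ_s = exp(t)u_s.
Substituting into the PDE and dividing by exp(t): u_t + u + (1/2)u_s = u.
The lower-order terms cancel, leaving the standard advection equation u_t + (1/2)u_s = 0.
Initial data for u: u(s,0) = ρ(s,0) = sin(3s).
Solve for u:
  By method of characteristics (waves move right with speed 1/2):
  Along characteristics s - (1/2)t = const, u is constant, so u(s,t) = f(s - (1/2)t) with f = u(·, 0).
Hence u(s,t) = sin(3s - 3t/2).
Transform back: ρ(s,t) = exp(t)u(s,t).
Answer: ρ(s, t) = exp(t)sin(3s - 3t/2)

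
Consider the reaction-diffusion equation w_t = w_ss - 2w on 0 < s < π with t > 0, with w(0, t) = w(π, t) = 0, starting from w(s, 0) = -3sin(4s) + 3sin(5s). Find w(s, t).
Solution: Substitute w = exp(-2t)u.
Then w_t = exp(-2t)(u_t - 2u), w_ss = exp(-2t)u_ss; substituting and dividing by exp(-2t), the lower-order terms cancel: u_t = u_ss (standard heat equation).
Data for u: u(s,0) = w(s,0) = -3sin(4s) + 3sin(5s). The boundary conditions carry over: u(0,t) = u(π,t) = 0.
Separating variables: u = Σ c_n exp(-n²t) sin(ns). From u(s,0) = -3sin(4s) + 3sin(5s): c_4=-3, c_5=3.
So u(s,t) = -3exp(-16t)sin(4s) + 3exp(-25t)sin(5s), and w(s,t) = exp(-2t)u(s,t).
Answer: w(s, t) = -3exp(-18t)sin(4s) + 3exp(-27t)sin(5s)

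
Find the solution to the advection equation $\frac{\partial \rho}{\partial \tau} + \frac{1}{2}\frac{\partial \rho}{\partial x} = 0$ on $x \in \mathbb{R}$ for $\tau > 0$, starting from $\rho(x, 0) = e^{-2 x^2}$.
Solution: By method of characteristics (waves move right with speed 1/2):
Along characteristics $x - \frac{1}{2}\tau =$ const, $\rho$ is constant, so $\rho(x,\tau) = f(x - \frac{1}{2}\tau)$ with $f = \rho( \cdot , 0)$.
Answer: $\rho(x, \tau) = e^{-2 (-\tau/2 + x)^2}$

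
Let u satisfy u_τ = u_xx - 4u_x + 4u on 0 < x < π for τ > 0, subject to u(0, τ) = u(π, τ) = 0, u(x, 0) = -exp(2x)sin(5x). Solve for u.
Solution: Substitute u = exp(2x)w, i.e. w = exp(-2x)u.
By the product rule, u_x = exp(2x)(w_x + 2w), u_xx = exp(2x)(w_xx + 4w_x + 4w), u_τ = exp(2x)w_τ.
Substituting into the PDE and dividing by exp(2x): w_τ = (w_xx + 4w_x + 4w) - 4(w_x + 2w) + 4w.
The lower-order terms cancel, leaving the standard heat equation w_τ = w_xx.
Initial data for w: w(x,0) = exp(-2x)u(x,0) = -sin(5x). The boundary conditions carry over: w(0,τ) = w(π,τ) = 0.
Solve for w:
  Using separation of variables w = X(x)T(τ):
  Eigenfunctions: sin(nx), n = 1, 2, 3, ...
  General solution: w(x, τ) = Σ c_n sin(nx) exp(-n² τ)
  Matching w(x,0) = -sin(5x) term by term: c_5=-1.
Hence w(x,τ) = -exp(-25τ)sin(5x).
Transform back: u(x,τ) = exp(2x)w(x,τ).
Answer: u(x, τ) = -exp(2x)exp(-25τ)sin(5x)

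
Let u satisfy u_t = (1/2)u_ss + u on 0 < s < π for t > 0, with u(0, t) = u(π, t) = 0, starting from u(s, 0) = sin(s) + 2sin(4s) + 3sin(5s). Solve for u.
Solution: Substitute u = exp(t)w, i.e. w = exp(-t)u.
By the product rule, u_t = exp(t)(w_t + w), u_ss = exp(t)w_ss.
Substituting into the PDE and dividing by exp(t): w_t + w = (1/2)w_ss + w.
The lower-order terms cancel, leaving the standard heat equation w_t = (1/2)w_ss.
Initial data for w: w(s,0) = u(s,0) = sin(s) + 2sin(4s) + 3sin(5s). The boundary conditions carry over: w(0,t) = w(π,t) = 0.
Solve for w:
  Using separation of variables w = X(s)T(t):
  Eigenfunctions: sin(ns), n = 1, 2, 3, ...
  General solution: w(s, t) = Σ c_n sin(ns) exp(-n² t/2)
  Matching w(s,0) = sin(s) + 2sin(4s) + 3sin(5s) term by term: c_1=1, c_4=2, c_5=3.
Hence w(s,t) = 2exp(-8t)sin(4s) + exp(-t/2)sin(s) + 3exp(-25t/2)sin(5s).
Transform back: u(s,t) = exp(t)w(s,t).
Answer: u(s, t) = exp(t/2)sin(s) + 2exp(-7t)sin(4s) + 3exp(-23t/2)sin(5s)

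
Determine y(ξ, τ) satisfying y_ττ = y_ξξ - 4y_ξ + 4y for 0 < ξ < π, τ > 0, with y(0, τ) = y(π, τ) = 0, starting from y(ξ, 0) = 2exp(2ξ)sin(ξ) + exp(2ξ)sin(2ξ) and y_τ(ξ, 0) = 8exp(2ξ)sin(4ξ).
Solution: Substitute y = exp(2ξ)u, i.e. u = exp(-2ξ)y.
By the product rule, y_ξ = exp(2ξ)(u_ξ + 2u), y_ξξ = exp(2ξ)(u_ξξ + 4u_ξ + 4u), y_ττ = exp(2ξ)u_ττ.
Substituting into the PDE and dividing by exp(2ξ): u_ττ = (u_ξξ + 4u_ξ + 4u) - 4(u_ξ + 2u) + 4u.
The lower-order terms cancel, leaving the standard wave equation u_ττ = u_ξξ.
Initial data for u: u(ξ,0) = exp(-2ξ)y(ξ,0) = 2sin(ξ) + sin(2ξ); u_τ(ξ,0) = exp(-2ξ)y_τ(ξ,0) = 8sin(4ξ). The boundary conditions carry over: u(0,τ) = u(π,τ) = 0.
Solve for u:
  Using separation of variables u = X(ξ)T(τ):
  Eigenfunctions: sin(nξ), n = 1, 2, 3, ...
  General solution: u(ξ, τ) = Σ [A_n cos(n τ) + B_n sin(n τ)] sin(nξ)
  From u(ξ,0) = 2sin(ξ) + sin(2ξ): A_1=2, A_2=1. From u_τ(ξ,0) = 8sin(4ξ), using u_τ(ξ,0) = Σ ω_n B_n sin(nξ) with ω_n = n: B_4 = 8/4 = 2.
Hence u(ξ,τ) = 2sin(ξ)cos(τ) + sin(2ξ)cos(2τ) + 2sin(4ξ)sin(4τ).
Transform back: y(ξ,τ) = exp(2ξ)u(ξ,τ).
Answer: y(ξ, τ) = 2exp(2ξ)sin(ξ)cos(τ) + exp(2ξ)sin(2ξ)cos(2τ) + 2exp(2ξ)sin(4ξ)sin(4τ)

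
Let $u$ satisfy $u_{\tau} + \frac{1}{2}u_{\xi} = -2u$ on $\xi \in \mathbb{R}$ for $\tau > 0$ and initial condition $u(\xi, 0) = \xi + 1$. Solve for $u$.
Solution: Substitute $u = e^{-2\tau}w$, i.e. $w = e^{2\tau}u$.
By the product rule, $u_{\tau} = e^{-2\tau}(w_{\tau} - 2w)$, $u_{\xi} = e^{-2\tau}w_{\xi}$.
Substituting into the PDE and dividing by $e^{-2\tau}$: $w_{\tau} - 2w + \frac{1}{2}w_{\xi} = -2w$.
The lower-order terms cancel, leaving the standard advection equation $w_{\tau} + \frac{1}{2}w_{\xi} = 0$.
Initial data for $w$: $w(\xi,0) = u(\xi,0) = \xi + 1$.
Solve for $w$:
  By method of characteristics (waves move right with speed 1/2):
  Along characteristics $\xi - \frac{1}{2}\tau =$ const, $w$ is constant, so $w(\xi,\tau) = f(\xi - \frac{1}{2}\tau)$ with $f = w( \cdot , 0)$.
Hence $w(\xi,\tau) = \xi - \frac{1}{2} \tau + 1$.
Transform back: $u(\xi,\tau) = e^{-2\tau}w(\xi,\tau)$.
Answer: $u(\xi, \tau) = -\frac{1}{2} \tau e^{-2 \tau} + \xi e^{-2 \tau} + e^{-2 \tau}$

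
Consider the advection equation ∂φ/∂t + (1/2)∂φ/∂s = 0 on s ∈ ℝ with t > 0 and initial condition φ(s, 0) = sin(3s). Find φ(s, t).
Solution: By characteristics (ds/dt = 1/2), φ(s,t) = f(s - (1/2)t) with f = φ(·, 0).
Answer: φ(s, t) = sin(3s - 3t/2)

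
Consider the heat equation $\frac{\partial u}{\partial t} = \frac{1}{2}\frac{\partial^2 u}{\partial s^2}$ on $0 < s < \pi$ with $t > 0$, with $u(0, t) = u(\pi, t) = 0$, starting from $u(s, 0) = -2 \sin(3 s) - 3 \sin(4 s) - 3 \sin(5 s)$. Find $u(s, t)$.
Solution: Separating variables: $u = \sum c_n e^{-n^2t/2} \sin(ns)$. From $u(s,0) = -2 \sin(3 s) - 3 \sin(4 s) - 3 \sin(5 s)$: $c_3=-2, c_4=-3, c_5=-3$.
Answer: $u(s, t) = -3 e^{-8 t} \sin(4 s) - 2 e^{-9 t/2} \sin(3 s) - 3 e^{-25 t/2} \sin(5 s)$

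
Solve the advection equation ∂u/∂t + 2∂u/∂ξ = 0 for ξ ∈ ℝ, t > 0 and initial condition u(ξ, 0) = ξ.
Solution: By method of characteristics (waves move right with speed 2):
Along characteristics ξ - 2t = const, u is constant, so u(ξ,t) = f(ξ - 2t) with f = u(·, 0).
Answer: u(ξ, t) = -2t + ξ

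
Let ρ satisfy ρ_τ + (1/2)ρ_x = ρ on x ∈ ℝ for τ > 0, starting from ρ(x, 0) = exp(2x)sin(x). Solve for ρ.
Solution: Substitute ρ = exp(2x)u, i.e. u = exp(-2x)ρ.
By the product rule, ρ_x = exp(2x)(u_x + 2u), ρ_τ = exp(2x)u_τ.
Substituting into the PDE and dividing by exp(2x): u_τ + (1/2)(u_x + 2u) = u.
The lower-order terms cancel, leaving the standard advection equation u_τ + (1/2)u_x = 0.
Initial data for u: u(x,0) = exp(-2x)ρ(x,0) = sin(x).
Solve for u:
  By method of characteristics (waves move right with speed 1/2):
  Along characteristics x - (1/2)τ = const, u is constant, so u(x,τ) = f(x - (1/2)τ) with f = u(·, 0).
Hence u(x,τ) = sin(x - τ/2).
Transform back: ρ(x,τ) = exp(2x)u(x,τ).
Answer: ρ(x, τ) = exp(2x)sin(x - τ/2)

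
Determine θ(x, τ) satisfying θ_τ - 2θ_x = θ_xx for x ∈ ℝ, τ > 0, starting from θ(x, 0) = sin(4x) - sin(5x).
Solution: Change to a moving frame: let η = x + 2τ, σ = τ and write θ(x,τ) = u(η,σ).
By the chain rule θ_τ = u_σ + 2u_η, θ_x = u_η, θ_xx = u_ηη.
Then θ_τ - 2θ_x = u_σ: the advection term cancels and the PDE becomes the heat equation u_σ = u_ηη on η ∈ ℝ.
Initial data: u(η,0) = θ(η,0) = sin(4η) - sin(5η).
On η ∈ ℝ each mode satisfies (sin(nη))″ = -n² sin(nη), so exp(-n²σ) sin(nη) solves the heat equation; by superposition u(η,σ) = Σ c_n exp(-n²σ) sin(nη).
Reading off the coefficients: c_4=1, c_5=-1, so u(η,σ) = exp(-16σ)sin(4η) - exp(-25σ)sin(5η).
Substituting back η = x + 2τ, σ = τ: θ(x,τ) = u(x + 2τ, τ).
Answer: θ(x, τ) = exp(-16τ)sin(4x + 8τ) - exp(-25τ)sin(5x + 10τ)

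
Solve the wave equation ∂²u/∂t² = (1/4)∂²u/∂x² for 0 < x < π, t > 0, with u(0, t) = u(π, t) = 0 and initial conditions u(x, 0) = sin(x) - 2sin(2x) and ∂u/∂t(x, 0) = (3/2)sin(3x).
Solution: Separating variables: u = Σ [A_n cos(ω_n t) + B_n sin(ω_n t)] sin(nx), ω_n = n/2. From ICs (B_n = velocity coefficient / ω_n): A_1=1, A_2=-2, B_3=1.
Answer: u(x, t) = sin(3t/2)sin(3x) + sin(x)cos(t/2) - 2sin(2x)cos(t)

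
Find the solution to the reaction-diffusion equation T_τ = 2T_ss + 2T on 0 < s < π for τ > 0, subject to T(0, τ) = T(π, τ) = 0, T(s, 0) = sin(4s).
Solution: Substitute T = exp(2τ)u, i.e. u = exp(-2τ)T.
By the product rule, T_τ = exp(2τ)(u_τ + 2u), T_ss = exp(2τ)u_ss.
Substituting into the PDE and dividing by exp(2τ): u_τ + 2u = 2u_ss + 2u.
The lower-order terms cancel, leaving the standard heat equation u_τ = 2u_ss.
Initial data for u: u(s,0) = T(s,0) = sin(4s). The boundary conditions carry over: u(0,τ) = u(π,τ) = 0.
Solve for u:
  Using separation of variables u = X(s)G(τ):
  Eigenfunctions: sin(ns), n = 1, 2, 3, ...
  General solution: u(s, τ) = Σ c_n sin(ns) exp(-2n² τ)
  Matching u(s,0) = sin(4s) term by term: c_4=1.
Hence u(s,τ) = exp(-32τ)sin(4s).
Transform back: T(s,τ) = exp(2τ)u(s,τ).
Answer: T(s, τ) = exp(-30τ)sin(4s)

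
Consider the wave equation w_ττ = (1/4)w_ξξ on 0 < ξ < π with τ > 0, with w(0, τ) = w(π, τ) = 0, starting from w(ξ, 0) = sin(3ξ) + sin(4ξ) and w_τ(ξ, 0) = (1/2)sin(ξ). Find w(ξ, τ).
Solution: Separating variables: w = Σ [A_n cos(ω_n τ) + B_n sin(ω_n τ)] sin(nξ), ω_n = n/2. From ICs (B_n = velocity coefficient / ω_n): A_3=1, A_4=1, B_1=1.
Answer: w(ξ, τ) = sin(ξ)sin(τ/2) + sin(3ξ)cos(3τ/2) + sin(4ξ)cos(2τ)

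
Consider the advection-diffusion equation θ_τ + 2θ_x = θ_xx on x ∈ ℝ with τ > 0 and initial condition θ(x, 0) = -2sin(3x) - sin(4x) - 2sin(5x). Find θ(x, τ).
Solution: Change to a moving frame: let η = x - 2τ, σ = τ and write θ(x,τ) = u(η,σ).
By the chain rule θ_τ = u_σ - 2u_η, θ_x = u_η, θ_xx = u_ηη.
Then θ_τ + 2θ_x = u_σ: the advection term cancels and the PDE becomes the heat equation u_σ = u_ηη on η ∈ ℝ.
Initial data: u(η,0) = θ(η,0) = -2sin(3η) - sin(4η) - 2sin(5η).
On η ∈ ℝ each mode satisfies (sin(nη))″ = -n² sin(nη), so exp(-n²σ) sin(nη) solves the heat equation; by superposition u(η,σ) = Σ c_n exp(-n²σ) sin(nη).
Reading off the coefficients: c_3=-2, c_4=-1, c_5=-2, so u(η,σ) = -2exp(-9σ)sin(3η) - exp(-16σ)sin(4η) - 2exp(-25σ)sin(5η).
Substituting back η = x - 2τ, σ = τ: θ(x,τ) = u(x - 2τ, τ).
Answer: θ(x, τ) = -2exp(-9τ)sin(3x - 6τ) - exp(-16τ)sin(4x - 8τ) - 2exp(-25τ)sin(5x - 10τ)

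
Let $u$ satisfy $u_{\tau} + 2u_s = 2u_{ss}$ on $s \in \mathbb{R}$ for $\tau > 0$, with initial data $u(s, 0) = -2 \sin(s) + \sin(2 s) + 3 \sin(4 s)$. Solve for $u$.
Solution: Change to a moving frame: let $\eta = s - 2\tau$, $\sigma = \tau$ and write $u(s,\tau) = w(\eta,\sigma)$.
By the chain rule $u_{\tau} = w_{\sigma} - 2w_{\eta}$, $u_s = w_{\eta}$, $u_{ss} = w_{\eta\eta}$.
Then $u_{\tau} + 2u_s = w_{\sigma}$: the advection term cancels and the PDE becomes the heat equation $w_{\sigma} = 2w_{\eta\eta}$ on $\eta \in \mathbb{R}$.
Initial data: $w(\eta,0) = u(\eta,0) = -2 \sin(\eta) + \sin(2 \eta) + 3 \sin(4 \eta)$.
On $\eta \in \mathbb{R}$ each mode satisfies $(\sin(n\eta))'' = -n^2 \sin(n\eta)$, so $e^{-2n^2\sigma} \sin(n\eta)$ solves the heat equation; by superposition $w(\eta,\sigma) = \sum c_n e^{-2n^2\sigma} \sin(n\eta)$.
Reading off the coefficients: $c_1=-2, c_2=1, c_4=3$, so $w(\eta,\sigma) = -2 e^{-2 \sigma} \sin(\eta) + e^{-8 \sigma} \sin(2 \eta) + 3 e^{-32 \sigma} \sin(4 \eta)$.
Substituting back $\eta = s - 2\tau$, $\sigma = \tau$: $u(s,\tau) = w(s - 2\tau, \tau)$.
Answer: $u(s, \tau) = 2 e^{-2 \tau} \sin(2 \tau - s) -  e^{-8 \tau} \sin(4 \tau - 2 s) - 3 e^{-32 \tau} \sin(8 \tau - 4 s)$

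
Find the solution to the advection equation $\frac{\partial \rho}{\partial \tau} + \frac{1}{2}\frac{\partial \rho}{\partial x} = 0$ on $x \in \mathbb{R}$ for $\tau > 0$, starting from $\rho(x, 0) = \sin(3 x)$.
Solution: By method of characteristics (waves move right with speed 1/2):
Along characteristics $x - \frac{1}{2}\tau =$ const, $\rho$ is constant, so $\rho(x,\tau) = f(x - \frac{1}{2}\tau)$ with $f = \rho( \cdot , 0)$.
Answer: $\rho(x, \tau) = - \sin(3 \tau/2 - 3 x)$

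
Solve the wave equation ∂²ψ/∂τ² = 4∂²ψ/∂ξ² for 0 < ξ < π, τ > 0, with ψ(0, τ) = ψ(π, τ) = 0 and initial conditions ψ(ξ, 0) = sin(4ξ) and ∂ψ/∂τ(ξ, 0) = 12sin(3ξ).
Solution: Using separation of variables ψ = X(ξ)T(τ):
Eigenfunctions: sin(nξ), n = 1, 2, 3, ...
General solution: ψ(ξ, τ) = Σ [A_n cos(2n τ) + B_n sin(2n τ)] sin(nξ)
From ψ(ξ,0) = sin(4ξ): A_4=1. From ψ_τ(ξ,0) = 12sin(3ξ), using ψ_τ(ξ,0) = Σ ω_n B_n sin(nξ) with ω_n = 2n: B_3 = 12/6 = 2.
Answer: ψ(ξ, τ) = 2sin(3ξ)sin(6τ) + sin(4ξ)cos(8τ)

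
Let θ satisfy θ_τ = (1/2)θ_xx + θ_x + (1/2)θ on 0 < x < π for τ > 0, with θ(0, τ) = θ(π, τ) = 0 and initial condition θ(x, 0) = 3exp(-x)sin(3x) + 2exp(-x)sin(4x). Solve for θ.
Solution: Substitute θ = exp(-x)u, i.e. u = exp(x)θ.
By the product rule, θ_x = exp(-x)(u_x - u), θ_xx = exp(-x)(u_xx - 2u_x + u), θ_τ = exp(-x)u_τ.
Substituting into the PDE and dividing by exp(-x): u_τ = (1/2)(u_xx - 2u_x + u) + (u_x - u) + (1/2)u.
The lower-order terms cancel, leaving the standard heat equation u_τ = (1/2)u_xx.
Initial data for u: u(x,0) = exp(x)θ(x,0) = 3sin(3x) + 2sin(4x). The boundary conditions carry over: u(0,τ) = u(π,τ) = 0.
Solve for u:
  Using separation of variables u = X(x)G(τ):
  Eigenfunctions: sin(nx), n = 1, 2, 3, ...
  General solution: u(x, τ) = Σ c_n sin(nx) exp(-n² τ/2)
  Matching u(x,0) = 3sin(3x) + 2sin(4x) term by term: c_3=3, c_4=2.
Hence u(x,τ) = 2exp(-8τ)sin(4x) + 3exp(-9τ/2)sin(3x).
Transform back: θ(x,τ) = exp(-x)u(x,τ).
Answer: θ(x, τ) = 2exp(-x)exp(-8τ)sin(4x) + 3exp(-x)exp(-9τ/2)sin(3x)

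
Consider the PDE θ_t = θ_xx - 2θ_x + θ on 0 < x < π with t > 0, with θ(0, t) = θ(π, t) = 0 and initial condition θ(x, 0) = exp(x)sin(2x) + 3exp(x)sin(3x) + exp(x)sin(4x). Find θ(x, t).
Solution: Substitute θ = exp(x)u, i.e. u = exp(-x)θ.
By the product rule, θ_x = exp(x)(u_x + u), θ_xx = exp(x)(u_xx + 2u_x + u), θ_t = exp(x)u_t.
Substituting into the PDE and dividing by exp(x): u_t = (u_xx + 2u_x + u) - 2(u_x + u) + u.
The lower-order terms cancel, leaving the standard heat equation u_t = u_xx.
Initial data for u: u(x,0) = exp(-x)θ(x,0) = sin(2x) + 3sin(3x) + sin(4x). The boundary conditions carry over: u(0,t) = u(π,t) = 0.
Solve for u:
  Using separation of variables u = X(x)G(t):
  Eigenfunctions: sin(nx), n = 1, 2, 3, ...
  General solution: u(x, t) = Σ c_n sin(nx) exp(-n² t)
  Matching u(x,0) = sin(2x) + 3sin(3x) + sin(4x) term by term: c_2=1, c_3=3, c_4=1.
Hence u(x,t) = exp(-4t)sin(2x) + 3exp(-9t)sin(3x) + exp(-16t)sin(4x).
Transform back: θ(x,t) = exp(x)u(x,t).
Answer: θ(x, t) = exp(-4t)exp(x)sin(2x) + 3exp(-9t)exp(x)sin(3x) + exp(-16t)exp(x)sin(4x)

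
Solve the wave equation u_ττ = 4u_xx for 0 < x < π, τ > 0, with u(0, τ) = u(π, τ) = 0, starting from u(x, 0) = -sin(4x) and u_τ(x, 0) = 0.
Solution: Separating variables: u = Σ [A_n cos(ω_n τ) + B_n sin(ω_n τ)] sin(nx), ω_n = 2n. From ICs: A_4=-1.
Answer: u(x, τ) = -sin(4x)cos(8τ)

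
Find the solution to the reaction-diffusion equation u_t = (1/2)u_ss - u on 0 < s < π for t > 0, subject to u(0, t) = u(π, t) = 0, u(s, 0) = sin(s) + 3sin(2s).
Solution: Substitute u = exp(-t)w, i.e. w = exp(t)u.
By the product rule, u_t = exp(-t)(w_t - w), u_ss = exp(-t)w_ss.
Substituting into the PDE and dividing by exp(-t): w_t - w = (1/2)w_ss - w.
The lower-order terms cancel, leaving the standard heat equation w_t = (1/2)w_ss.
Initial data for w: w(s,0) = u(s,0) = sin(s) + 3sin(2s). The boundary conditions carry over: w(0,t) = w(π,t) = 0.
Solve for w:
  Using separation of variables w = X(s)T(t):
  Eigenfunctions: sin(ns), n = 1, 2, 3, ...
  General solution: w(s, t) = Σ c_n sin(ns) exp(-n² t/2)
  Matching w(s,0) = sin(s) + 3sin(2s) term by term: c_1=1, c_2=3.
Hence w(s,t) = 3exp(-2t)sin(2s) + exp(-t/2)sin(s).
Transform back: u(s,t) = exp(-t)w(s,t).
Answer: u(s, t) = 3exp(-3t)sin(2s) + exp(-3t/2)sin(s)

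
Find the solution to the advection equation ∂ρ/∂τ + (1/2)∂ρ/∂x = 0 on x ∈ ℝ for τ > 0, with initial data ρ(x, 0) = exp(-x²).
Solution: By method of characteristics (waves move right with speed 1/2):
Along characteristics x - (1/2)τ = const, ρ is constant, so ρ(x,τ) = f(x - (1/2)τ) with f = ρ(·, 0).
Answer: ρ(x, τ) = exp(-(x - τ/2)²)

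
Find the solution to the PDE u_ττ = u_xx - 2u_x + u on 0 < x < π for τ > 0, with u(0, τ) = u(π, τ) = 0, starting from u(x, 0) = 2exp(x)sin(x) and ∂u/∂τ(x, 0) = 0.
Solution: Substitute u = exp(x)w.
Then u_x = exp(x)(w_x + w), u_xx = exp(x)(w_xx + 2w_x + w), u_ττ = exp(x)w_ττ; substituting and dividing by exp(x), the lower-order terms cancel: w_ττ = w_xx (standard wave equation).
Data for w: w(x,0) = exp(-x)u(x,0) = 2sin(x); w_τ(x,0) = exp(-x)u_τ(x,0) = 0. The boundary conditions carry over: w(0,τ) = w(π,τ) = 0.
Separating variables: w = Σ [A_n cos(ω_n τ) + B_n sin(ω_n τ)] sin(nx), ω_n = n. From ICs: A_1=2.
So w(x,τ) = 2sin(x)cos(τ), and u(x,τ) = exp(x)w(x,τ).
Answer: u(x, τ) = 2exp(x)sin(x)cos(τ)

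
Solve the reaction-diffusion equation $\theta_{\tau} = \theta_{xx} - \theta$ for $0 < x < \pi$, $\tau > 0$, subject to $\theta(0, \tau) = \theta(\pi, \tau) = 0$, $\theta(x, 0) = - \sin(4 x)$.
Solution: Substitute $\theta = e^{-\tau}u$.
Then $\theta_{\tau} = e^{-\tau}(u_{\tau} - u)$, $\theta_{xx} = e^{-\tau}u_{xx}$; substituting and dividing by $e^{-\tau}$, the lower-order terms cancel: $u_{\tau} = u_{xx}$ (standard heat equation).
Data for $u$: $u(x,0) = \theta(x,0) = - \sin(4 x)$. The boundary conditions carry over: $u(0,\tau) = u(\pi,\tau) = 0$.
Separating variables: $u = \sum c_n e^{-n^2\tau} \sin(nx)$. From $u(x,0) = - \sin(4 x)$: $c_4=-1$.
So $u(x,\tau) = - e^{-16 \tau} \sin(4 x)$, and $\theta(x,\tau) = e^{-\tau}u(x,\tau)$.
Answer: $\theta(x, \tau) = - e^{-17 \tau} \sin(4 x)$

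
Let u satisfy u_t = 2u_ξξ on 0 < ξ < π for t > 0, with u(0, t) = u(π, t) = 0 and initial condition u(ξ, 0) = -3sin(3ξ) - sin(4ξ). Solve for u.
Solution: Separating variables: u = Σ c_n exp(-2n²t) sin(nξ). From u(ξ,0) = -3sin(3ξ) - sin(4ξ): c_3=-3, c_4=-1.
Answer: u(ξ, t) = -3exp(-18t)sin(3ξ) - exp(-32t)sin(4ξ)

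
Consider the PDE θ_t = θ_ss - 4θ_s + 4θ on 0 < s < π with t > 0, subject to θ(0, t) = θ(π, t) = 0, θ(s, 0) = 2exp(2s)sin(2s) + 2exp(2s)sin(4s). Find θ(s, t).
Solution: Substitute θ = exp(2s)u.
Then θ_s = exp(2s)(u_s + 2u), θ_ss = exp(2s)(u_ss + 4u_s + 4u), θ_t = exp(2s)u_t; substituting and dividing by exp(2s), the lower-order terms cancel: u_t = u_ss (standard heat equation).
Data for u: u(s,0) = exp(-2s)θ(s,0) = 2sin(2s) + 2sin(4s). The boundary conditions carry over: u(0,t) = u(π,t) = 0.
Separating variables: u = Σ c_n exp(-n²t) sin(ns). From u(s,0) = 2sin(2s) + 2sin(4s): c_2=2, c_4=2.
So u(s,t) = 2exp(-4t)sin(2s) + 2exp(-16t)sin(4s), and θ(s,t) = exp(2s)u(s,t).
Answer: θ(s, t) = 2exp(2s)exp(-4t)sin(2s) + 2exp(2s)exp(-16t)sin(4s)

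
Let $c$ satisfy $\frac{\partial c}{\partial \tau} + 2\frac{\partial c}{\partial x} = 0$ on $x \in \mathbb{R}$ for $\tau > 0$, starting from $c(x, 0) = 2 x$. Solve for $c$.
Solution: By method of characteristics (waves move right with speed 2):
Along characteristics $x - 2\tau =$ const, $c$ is constant, so $c(x,\tau) = f(x - 2\tau)$ with $f = c( \cdot , 0)$.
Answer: $c(x, \tau) = -4 \tau + 2 x$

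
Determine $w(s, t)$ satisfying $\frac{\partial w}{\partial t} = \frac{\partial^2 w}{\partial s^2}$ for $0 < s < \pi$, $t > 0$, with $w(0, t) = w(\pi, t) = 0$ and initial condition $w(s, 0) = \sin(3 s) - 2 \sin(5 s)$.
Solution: Separating variables: $w = \sum c_n e^{-n^2t} \sin(ns)$. From $w(s,0) = \sin(3 s) - 2 \sin(5 s)$: $c_3=1, c_5=-2$.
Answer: $w(s, t) = e^{-9 t} \sin(3 s) - 2 e^{-25 t} \sin(5 s)$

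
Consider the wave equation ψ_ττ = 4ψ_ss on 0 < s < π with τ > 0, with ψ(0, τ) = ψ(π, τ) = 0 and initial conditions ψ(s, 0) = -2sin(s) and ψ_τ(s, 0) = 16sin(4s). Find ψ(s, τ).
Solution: Separating variables: ψ = Σ [A_n cos(ω_n τ) + B_n sin(ω_n τ)] sin(ns), ω_n = 2n. From ICs (B_n = velocity coefficient / ω_n): A_1=-2, B_4=2.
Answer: ψ(s, τ) = -2sin(s)cos(2τ) + 2sin(4s)sin(8τ)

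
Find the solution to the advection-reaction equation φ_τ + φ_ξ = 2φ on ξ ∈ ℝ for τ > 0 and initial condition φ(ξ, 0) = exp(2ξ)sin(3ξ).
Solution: Substitute φ = exp(2ξ)u.
Then φ_ξ = exp(2ξ)(u_ξ + 2u), φ_τ = exp(2ξ)u_τ; substituting and dividing by exp(2ξ), the lower-order terms cancel: u_τ + u_ξ = 0 (standard advection equation).
Data for u: u(ξ,0) = exp(-2ξ)φ(ξ,0) = sin(3ξ).
By characteristics (dξ/dτ = 1), u(ξ,τ) = f(ξ - τ) with f = u(·, 0).
So u(ξ,τ) = sin(3ξ - 3τ), and φ(ξ,τ) = exp(2ξ)u(ξ,τ).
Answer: φ(ξ, τ) = exp(2ξ)sin(3ξ - 3τ)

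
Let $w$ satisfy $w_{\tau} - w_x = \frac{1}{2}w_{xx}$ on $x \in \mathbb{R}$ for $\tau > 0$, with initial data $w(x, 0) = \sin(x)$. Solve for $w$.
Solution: Change to a moving frame: let $\eta = x + \tau$, $\sigma = \tau$ and write $w(x,\tau) = u(\eta,\sigma)$.
By the chain rule $w_{\tau} = u_{\sigma} + u_{\eta}$, $w_x = u_{\eta}$, $w_{xx} = u_{\eta\eta}$.
Then $w_{\tau} - w_x = u_{\sigma}$: the advection term cancels and the PDE becomes the heat equation $u_{\sigma} = \frac{1}{2}u_{\eta\eta}$ on $\eta \in \mathbb{R}$.
Initial data: $u(\eta,0) = w(\eta,0) = \sin(\eta)$.
On $\eta \in \mathbb{R}$ each mode satisfies $(\sin(n\eta))'' = -n^2 \sin(n\eta)$, so $e^{-n^2\sigma/2} \sin(n\eta)$ solves the heat equation; by superposition $u(\eta,\sigma) = \sum c_n e^{-n^2\sigma/2} \sin(n\eta)$.
Reading off the coefficients: $c_1=1$, so $u(\eta,\sigma) = e^{-\sigma/2} \sin(\eta)$.
Substituting back $\eta = x + \tau$, $\sigma = \tau$: $w(x,\tau) = u(x + \tau, \tau)$.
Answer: $w(x, \tau) = e^{-\tau/2} \sin(\tau + x)$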